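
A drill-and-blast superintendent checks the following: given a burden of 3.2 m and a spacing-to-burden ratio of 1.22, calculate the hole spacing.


Spacing = burden * ratio
= 3.2 * 1.22
= 3.904 m

3.904 m


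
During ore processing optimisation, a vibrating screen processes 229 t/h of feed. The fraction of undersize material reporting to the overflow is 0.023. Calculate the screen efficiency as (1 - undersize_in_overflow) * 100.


97.7%

Screen efficiency = (1 - fraction of undersize in overflow) * 100
= (1 - 0.023) * 100
= 0.977 * 100
= 97.7%


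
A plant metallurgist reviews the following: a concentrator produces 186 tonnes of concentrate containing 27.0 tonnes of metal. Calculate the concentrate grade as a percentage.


14.5161%

Grade = (metal in concentrate / concentrate mass) * 100
= (27.0 / 186) * 100
= 0.1451612903 * 100
= 14.5161%


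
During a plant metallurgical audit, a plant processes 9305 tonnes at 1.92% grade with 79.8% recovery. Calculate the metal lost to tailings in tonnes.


36.0885 tonnes

Total metal in feed:
= 9305 * 1.92 / 100 = 178.656 tonnes
Metal recovered:
= 178.656 * 79.8 / 100 = 142.567488 tonnes
Metal lost to tailings:
= 178.656 - 142.567488
= 36.0885 tonnes


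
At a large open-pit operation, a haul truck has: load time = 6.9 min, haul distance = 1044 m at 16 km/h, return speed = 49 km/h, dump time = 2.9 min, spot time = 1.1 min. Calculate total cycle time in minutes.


Convert haul speed to m/min: 16 * 1000/60 = 266.6666667 m/min
Haul time = 1044 / 266.6666667 = 3.915 min
Convert return speed to m/min: 49 * 1000/60 = 816.6666667 m/min
Return time = 1044 / 816.6666667 = 1.278367347 min
Total cycle time:
= 6.9 + 3.915 + 2.9 + 1.278367347 + 1.1
= 16.0934 min

16.0934 min


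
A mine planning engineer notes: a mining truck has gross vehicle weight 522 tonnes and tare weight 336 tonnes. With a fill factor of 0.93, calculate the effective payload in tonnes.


172.98 tonnes

Maximum payload = gross - tare
= 522 - 336 = 186 tonnes
Effective payload = max payload * fill factor
= 186 * 0.93
= 172.98 tonnes


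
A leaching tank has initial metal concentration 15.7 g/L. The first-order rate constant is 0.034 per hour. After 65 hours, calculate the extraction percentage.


89.0299%

Compute the exponent:
-k * t = -0.034 * 65 = -2.21
Remaining concentration:
C = 15.7 * exp(-2.21)
= 15.7 * 0.1097006485
= 1.722300182 g/L
Extracted = 15.7 - 1.722300182 = 13.97769982 g/L
Extraction % = 13.97769982 / 15.7 * 100
= 89.0299%


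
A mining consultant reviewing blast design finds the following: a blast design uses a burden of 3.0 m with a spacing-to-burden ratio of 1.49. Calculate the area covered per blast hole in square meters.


First, find the spacing:
Spacing = burden * ratio = 3.0 * 1.49
= 4.47 m
Then, calculate the area:
Area = burden * spacing = 3.0 * 4.47
= 13.41 m^2

13.41 m^2


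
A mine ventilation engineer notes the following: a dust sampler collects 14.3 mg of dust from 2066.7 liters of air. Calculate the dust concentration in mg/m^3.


6.9192 mg/m^3

Convert liters to m^3: 1 m^3 = 1000 L
Concentration = mass / volume * 1000
= 14.3 / 2066.7 * 1000
= 0.006919243238 * 1000
= 6.9192 mg/m^3


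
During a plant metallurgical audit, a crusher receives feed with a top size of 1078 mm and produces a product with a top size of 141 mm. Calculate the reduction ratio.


7.6454

Reduction ratio = feed size / product size
= 1078 / 141
= 7.6454


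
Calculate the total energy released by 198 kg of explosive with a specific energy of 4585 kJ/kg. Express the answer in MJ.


Energy = mass * specific_energy / 1000
= 198 * 4585 / 1000
= 907830 / 1000
= 907.83 MJ

907.83 MJ


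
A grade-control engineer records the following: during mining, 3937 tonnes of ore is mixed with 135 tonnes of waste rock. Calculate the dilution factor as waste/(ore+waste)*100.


Total material = ore + waste
= 3937 + 135 = 4072 tonnes
Dilution = waste / total * 100
= 135 / 4072 * 100
= 0.03315324165 * 100
= 3.3153%

3.3153%


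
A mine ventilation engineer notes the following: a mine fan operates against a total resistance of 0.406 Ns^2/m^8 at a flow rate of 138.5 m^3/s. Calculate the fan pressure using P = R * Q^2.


7787.9935 Pa

Compute Q^2:
Q^2 = 138.5^2 = 19182.25
Compute pressure:
P = R * Q^2 = 0.406 * 19182.25
= 7787.9935 Pa


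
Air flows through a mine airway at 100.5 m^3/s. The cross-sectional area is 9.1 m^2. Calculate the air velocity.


Velocity = flow rate / cross-sectional area
= 100.5 / 9.1
= 11.044 m/s

11.044 m/s


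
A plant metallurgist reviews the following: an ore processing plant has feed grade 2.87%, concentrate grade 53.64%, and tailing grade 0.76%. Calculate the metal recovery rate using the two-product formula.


74.5758%

Using the two-product formula:
R = 100 * c * (f - t) / (f * (c - t))
Numerator = 100 * 53.64 * (2.87 - 0.76)
= 100 * 53.64 * 2.11
= 11318.04
Denominator = 2.87 * (53.64 - 0.76)
= 2.87 * 52.88
= 151.7656
R = 11318.04 / 151.7656
= 74.5758%


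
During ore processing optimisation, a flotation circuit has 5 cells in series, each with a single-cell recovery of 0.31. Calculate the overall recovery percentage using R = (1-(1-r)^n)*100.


Complement of single-cell recovery:
1 - r = 1 - 0.31 = 0.69
Raise to power n:
(1 - r)^5 = 0.69^5 = 0.1564031349
Overall recovery:
R = (1 - 0.1564031349) * 100
= 84.3597%

84.3597%


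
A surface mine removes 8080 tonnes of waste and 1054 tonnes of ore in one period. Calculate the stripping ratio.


7.666

Stripping ratio = waste tonnage / ore tonnage
= 8080 / 1054
= 7.666


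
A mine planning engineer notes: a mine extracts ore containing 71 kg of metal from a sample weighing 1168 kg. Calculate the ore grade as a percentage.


6.0788%

Ore grade = (metal mass / ore mass) * 100
= (71 / 1168) * 100
= 0.06078767123 * 100
= 6.0788%


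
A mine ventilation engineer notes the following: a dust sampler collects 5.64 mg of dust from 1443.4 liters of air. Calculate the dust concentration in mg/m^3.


Convert liters to m^3: 1 m^3 = 1000 L
Concentration = mass / volume * 1000
= 5.64 / 1443.4 * 1000
= 0.003907440765 * 1000
= 3.9074 mg/m^3

3.9074 mg/m^3


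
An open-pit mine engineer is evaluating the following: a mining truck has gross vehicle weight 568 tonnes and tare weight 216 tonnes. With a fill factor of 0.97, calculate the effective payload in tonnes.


Maximum payload = gross - tare
= 568 - 216 = 352 tonnes
Effective payload = max payload * fill factor
= 352 * 0.97
= 341.44 tonnes

341.44 tonnes


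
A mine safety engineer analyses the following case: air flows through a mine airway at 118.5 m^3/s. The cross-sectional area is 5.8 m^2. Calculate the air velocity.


Velocity = flow rate / cross-sectional area
= 118.5 / 5.8
= 20.431 m/s

20.431 m/s


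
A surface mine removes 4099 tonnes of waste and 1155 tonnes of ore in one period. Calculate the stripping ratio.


3.5489

Stripping ratio = waste tonnage / ore tonnage
= 4099 / 1155
= 3.5489


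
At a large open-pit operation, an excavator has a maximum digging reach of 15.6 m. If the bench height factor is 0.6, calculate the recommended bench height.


Bench height = reach * factor
= 15.6 * 0.6
= 9.36 m

9.36 m


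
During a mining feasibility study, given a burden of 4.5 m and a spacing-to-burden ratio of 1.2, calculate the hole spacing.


5.4 m

Spacing = burden * ratio
= 4.5 * 1.2
= 5.4 m


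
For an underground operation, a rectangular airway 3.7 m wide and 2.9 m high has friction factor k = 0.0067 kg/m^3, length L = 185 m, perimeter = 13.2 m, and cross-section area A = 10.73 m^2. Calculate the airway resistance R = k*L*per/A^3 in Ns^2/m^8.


Compute the numerator:
k * L * per = 0.0067 * 185 * 13.2
= 16.3614
Compute the denominator:
A^3 = 10.73^3 = 1235.376017
Resistance:
R = 16.3614 / 1235.376017
= 0.0132 Ns^2/m^8

0.0132 Ns^2/m^8


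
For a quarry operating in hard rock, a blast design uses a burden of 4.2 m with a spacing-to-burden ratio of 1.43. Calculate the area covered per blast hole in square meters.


First, find the spacing:
Spacing = burden * ratio = 4.2 * 1.43
= 6.006 m
Then, calculate the area:
Area = burden * spacing = 4.2 * 6.006
= 25.2252 m^2

25.2252 m^2


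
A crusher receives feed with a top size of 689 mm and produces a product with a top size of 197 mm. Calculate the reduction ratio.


3.4975

Reduction ratio = feed size / product size
= 689 / 197
= 3.4975


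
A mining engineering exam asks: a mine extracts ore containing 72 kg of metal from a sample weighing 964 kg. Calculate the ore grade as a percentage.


7.4689%

Ore grade = (metal mass / ore mass) * 100
= (72 / 964) * 100
= 0.07468879668 * 100
= 7.4689%


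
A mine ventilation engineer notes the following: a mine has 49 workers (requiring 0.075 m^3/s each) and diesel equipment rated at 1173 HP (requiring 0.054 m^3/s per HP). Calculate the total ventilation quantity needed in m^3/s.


67.017 m^3/s

Airflow for workers:
Q_people = 49 * 0.075 = 3.675 m^3/s
Airflow for diesel equipment:
Q_diesel = 1173 * 0.054 = 63.342 m^3/s
Total ventilation:
Q_total = 3.675 + 63.342
= 67.017 m^3/s


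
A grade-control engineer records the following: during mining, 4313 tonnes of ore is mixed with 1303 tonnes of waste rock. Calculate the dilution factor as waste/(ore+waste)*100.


23.2016%

Total material = ore + waste
= 4313 + 1303 = 5616 tonnes
Dilution = waste / total * 100
= 1303 / 5616 * 100
= 0.2320156695 * 100
= 23.2016%


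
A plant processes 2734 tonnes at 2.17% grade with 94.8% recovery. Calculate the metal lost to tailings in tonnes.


Total metal in feed:
= 2734 * 2.17 / 100 = 59.3278 tonnes
Metal recovered:
= 59.3278 * 94.8 / 100 = 56.2427544 tonnes
Metal lost to tailings:
= 59.3278 - 56.2427544
= 3.085 tonnes

3.085 tonnes


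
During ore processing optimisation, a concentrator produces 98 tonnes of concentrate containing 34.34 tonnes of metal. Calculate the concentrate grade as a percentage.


35.0408%

Grade = (metal in concentrate / concentrate mass) * 100
= (34.34 / 98) * 100
= 0.3504081633 * 100
= 35.0408%


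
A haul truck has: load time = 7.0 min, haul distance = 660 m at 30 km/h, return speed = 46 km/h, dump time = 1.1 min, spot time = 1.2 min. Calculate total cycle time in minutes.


11.4809 min

Convert haul speed to m/min: 30 * 1000/60 = 500 m/min
Haul time = 660 / 500 = 1.32 min
Convert return speed to m/min: 46 * 1000/60 = 766.6666667 m/min
Return time = 660 / 766.6666667 = 0.8608695652 min
Total cycle time:
= 7.0 + 1.32 + 1.1 + 0.8608695652 + 1.2
= 11.4809 min


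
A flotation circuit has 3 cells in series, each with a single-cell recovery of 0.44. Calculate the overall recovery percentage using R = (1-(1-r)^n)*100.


82.4384%

Complement of single-cell recovery:
1 - r = 1 - 0.44 = 0.56
Raise to power n:
(1 - r)^3 = 0.56^3 = 0.175616
Overall recovery:
R = (1 - 0.175616) * 100
= 82.4384%


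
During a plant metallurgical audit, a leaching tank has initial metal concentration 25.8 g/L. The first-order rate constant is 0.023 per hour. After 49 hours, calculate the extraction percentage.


67.5996%

Compute the exponent:
-k * t = -0.023 * 49 = -1.127
Remaining concentration:
C = 25.8 * exp(-1.127)
= 25.8 * 0.3240038113
= 8.359298331 g/L
Extracted = 25.8 - 8.359298331 = 17.44070167 g/L
Extraction % = 17.44070167 / 25.8 * 100
= 67.5996%


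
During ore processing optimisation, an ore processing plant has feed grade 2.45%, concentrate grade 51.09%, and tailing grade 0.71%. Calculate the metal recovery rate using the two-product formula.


72.0213%

Using the two-product formula:
R = 100 * c * (f - t) / (f * (c - t))
Numerator = 100 * 51.09 * (2.45 - 0.71)
= 100 * 51.09 * 1.74
= 8889.66
Denominator = 2.45 * (51.09 - 0.71)
= 2.45 * 50.38
= 123.431
R = 8889.66 / 123.431
= 72.0213%


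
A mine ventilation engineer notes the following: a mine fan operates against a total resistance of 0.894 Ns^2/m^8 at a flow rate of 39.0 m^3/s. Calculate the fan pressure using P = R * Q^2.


1359.774 Pa

Compute Q^2:
Q^2 = 39.0^2 = 1521.0
Compute pressure:
P = R * Q^2 = 0.894 * 1521.0
= 1359.774 Pa


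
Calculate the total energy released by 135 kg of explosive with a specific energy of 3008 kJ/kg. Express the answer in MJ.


406.08 MJ

Energy = mass * specific_energy / 1000
= 135 * 3008 / 1000
= 406080 / 1000
= 406.08 MJ


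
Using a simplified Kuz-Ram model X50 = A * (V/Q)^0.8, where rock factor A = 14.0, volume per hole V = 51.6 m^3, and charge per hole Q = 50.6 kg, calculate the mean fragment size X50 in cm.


Compute V/Q:
V/Q = 51.6 / 50.6 = 1.019762846
Raise to the power 0.8:
(V/Q)^0.8 = 1.019762846^0.8 = 1.015779275
Multiply by A:
X50 = 14.0 * 1.015779275
= 14.2209 cm

14.2209 cm


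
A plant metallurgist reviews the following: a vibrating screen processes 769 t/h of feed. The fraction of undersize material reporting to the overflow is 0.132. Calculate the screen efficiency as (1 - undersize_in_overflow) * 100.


86.8%

Screen efficiency = (1 - fraction of undersize in overflow) * 100
= (1 - 0.132) * 100
= 0.868 * 100
= 86.8%


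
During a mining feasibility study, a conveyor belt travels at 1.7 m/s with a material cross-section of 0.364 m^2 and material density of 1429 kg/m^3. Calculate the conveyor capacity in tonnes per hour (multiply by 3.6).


3183.3547 t/h

Volumetric flow = speed * area
= 1.7 * 0.364 = 0.6188 m^3/s
Mass flow = volumetric * density
= 0.6188 * 1429 = 884.2652 kg/s
Convert to t/h: multiply by 3.6
Capacity = 884.2652 * 3.6
= 3183.3547 t/h


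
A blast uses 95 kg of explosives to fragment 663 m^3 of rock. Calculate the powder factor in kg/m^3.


Powder factor = explosive mass / rock volume
= 95 / 663
= 0.1433 kg/m^3

0.1433 kg/m^3


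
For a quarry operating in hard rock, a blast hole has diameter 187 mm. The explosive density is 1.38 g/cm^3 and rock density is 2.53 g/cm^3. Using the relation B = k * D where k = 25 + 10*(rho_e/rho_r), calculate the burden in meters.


5.695 m

First, compute k:
rho_e / rho_r = 1.38 / 2.53 = 0.5454545455
k = 25 + 10 * 0.5454545455 = 30.45454545
Then, compute burden:
B = k * D / 1000 = 30.45454545 * 187 / 1000
= 5695 / 1000
= 5.695 m


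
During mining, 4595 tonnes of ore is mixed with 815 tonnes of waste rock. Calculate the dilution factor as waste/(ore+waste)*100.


15.0647%

Total material = ore + waste
= 4595 + 815 = 5410 tonnes
Dilution = waste / total * 100
= 815 / 5410 * 100
= 0.1506469501 * 100
= 15.0647%


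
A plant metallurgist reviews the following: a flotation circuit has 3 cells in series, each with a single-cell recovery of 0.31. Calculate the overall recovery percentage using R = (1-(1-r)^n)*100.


67.1491%

Complement of single-cell recovery:
1 - r = 1 - 0.31 = 0.69
Raise to power n:
(1 - r)^3 = 0.69^3 = 0.328509
Overall recovery:
R = (1 - 0.328509) * 100
= 67.1491%


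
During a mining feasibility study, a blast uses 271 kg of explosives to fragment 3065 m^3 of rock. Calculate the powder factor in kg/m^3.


0.0884 kg/m^3

Powder factor = explosive mass / rock volume
= 271 / 3065
= 0.0884 kg/m^3


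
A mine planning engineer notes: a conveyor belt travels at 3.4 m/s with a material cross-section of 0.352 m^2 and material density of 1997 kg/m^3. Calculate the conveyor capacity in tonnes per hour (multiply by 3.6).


Volumetric flow = speed * area
= 3.4 * 0.352 = 1.1968 m^3/s
Mass flow = volumetric * density
= 1.1968 * 1997 = 2390.0096 kg/s
Convert to t/h: multiply by 3.6
Capacity = 2390.0096 * 3.6
= 8604.0346 t/h

8604.0346 t/h


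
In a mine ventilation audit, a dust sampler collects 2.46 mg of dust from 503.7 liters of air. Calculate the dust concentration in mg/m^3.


4.8839 mg/m^3

Convert liters to m^3: 1 m^3 = 1000 L
Concentration = mass / volume * 1000
= 2.46 / 503.7 * 1000
= 0.00488385944 * 1000
= 4.8839 mg/m^3


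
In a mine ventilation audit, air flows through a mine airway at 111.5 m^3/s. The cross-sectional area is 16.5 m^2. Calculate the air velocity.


Velocity = flow rate / cross-sectional area
= 111.5 / 16.5
= 6.7576 m/s

6.7576 m/s


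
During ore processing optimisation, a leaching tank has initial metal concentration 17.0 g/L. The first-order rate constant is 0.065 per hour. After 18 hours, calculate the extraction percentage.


68.9633%

Compute the exponent:
-k * t = -0.065 * 18 = -1.17
Remaining concentration:
C = 17.0 * exp(-1.17)
= 17.0 * 0.3103669413
= 5.276238002 g/L
Extracted = 17.0 - 5.276238002 = 11.723762 g/L
Extraction % = 11.723762 / 17.0 * 100
= 68.9633%


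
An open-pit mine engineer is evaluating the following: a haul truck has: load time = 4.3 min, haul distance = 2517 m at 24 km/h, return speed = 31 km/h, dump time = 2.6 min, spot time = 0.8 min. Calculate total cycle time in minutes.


18.8641 min

Convert haul speed to m/min: 24 * 1000/60 = 400 m/min
Haul time = 2517 / 400 = 6.2925 min
Convert return speed to m/min: 31 * 1000/60 = 516.6666667 m/min
Return time = 2517 / 516.6666667 = 4.871612903 min
Total cycle time:
= 4.3 + 6.2925 + 2.6 + 4.871612903 + 0.8
= 18.8641 min


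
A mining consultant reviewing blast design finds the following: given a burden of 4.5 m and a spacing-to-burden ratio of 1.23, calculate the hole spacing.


Spacing = burden * ratio
= 4.5 * 1.23
= 5.535 m

5.535 m


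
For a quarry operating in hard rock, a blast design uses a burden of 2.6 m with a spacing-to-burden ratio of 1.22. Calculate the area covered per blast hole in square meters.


8.2472 m^2

First, find the spacing:
Spacing = burden * ratio = 2.6 * 1.22
= 3.172 m
Then, calculate the area:
Area = burden * spacing = 2.6 * 3.172
= 8.2472 m^2


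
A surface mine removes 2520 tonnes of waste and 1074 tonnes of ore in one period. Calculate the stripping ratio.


2.3464

Stripping ratio = waste tonnage / ore tonnage
= 2520 / 1074
= 2.3464


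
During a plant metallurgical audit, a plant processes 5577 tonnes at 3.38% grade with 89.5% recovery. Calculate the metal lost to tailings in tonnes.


Total metal in feed:
= 5577 * 3.38 / 100 = 188.5026 tonnes
Metal recovered:
= 188.5026 * 89.5 / 100 = 168.709827 tonnes
Metal lost to tailings:
= 188.5026 - 168.709827
= 19.7928 tonnes

19.7928 tonnes


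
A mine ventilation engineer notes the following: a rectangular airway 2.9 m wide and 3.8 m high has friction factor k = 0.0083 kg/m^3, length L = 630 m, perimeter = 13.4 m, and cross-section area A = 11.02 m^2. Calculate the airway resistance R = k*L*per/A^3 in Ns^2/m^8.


Compute the numerator:
k * L * per = 0.0083 * 630 * 13.4
= 70.0686
Compute the denominator:
A^3 = 11.02^3 = 1338.273208
Resistance:
R = 70.0686 / 1338.273208
= 0.0524 Ns^2/m^8

0.0524 Ns^2/m^8


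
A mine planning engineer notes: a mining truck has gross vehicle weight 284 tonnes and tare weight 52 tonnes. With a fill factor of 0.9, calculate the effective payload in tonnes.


Maximum payload = gross - tare
= 284 - 52 = 232 tonnes
Effective payload = max payload * fill factor
= 232 * 0.9
= 208.8 tonnes

208.8 tonnes


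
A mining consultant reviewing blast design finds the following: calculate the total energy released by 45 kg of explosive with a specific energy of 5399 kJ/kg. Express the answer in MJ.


Energy = mass * specific_energy / 1000
= 45 * 5399 / 1000
= 242955 / 1000
= 242.955 MJ

242.955 MJ


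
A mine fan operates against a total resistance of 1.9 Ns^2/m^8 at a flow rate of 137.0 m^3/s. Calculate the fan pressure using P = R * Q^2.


35661.1 Pa

Compute Q^2:
Q^2 = 137.0^2 = 18769.0
Compute pressure:
P = R * Q^2 = 1.9 * 18769.0
= 35661.1 Pa


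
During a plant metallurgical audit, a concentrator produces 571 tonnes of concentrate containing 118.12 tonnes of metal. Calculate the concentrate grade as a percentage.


Grade = (metal in concentrate / concentrate mass) * 100
= (118.12 / 571) * 100
= 0.2068651489 * 100
= 20.6865%

20.6865%


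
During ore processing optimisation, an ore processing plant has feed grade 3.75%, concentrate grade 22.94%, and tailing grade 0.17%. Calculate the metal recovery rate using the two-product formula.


96.1794%

Using the two-product formula:
R = 100 * c * (f - t) / (f * (c - t))
Numerator = 100 * 22.94 * (3.75 - 0.17)
= 100 * 22.94 * 3.58
= 8212.52
Denominator = 3.75 * (22.94 - 0.17)
= 3.75 * 22.77
= 85.3875
R = 8212.52 / 85.3875
= 96.1794%


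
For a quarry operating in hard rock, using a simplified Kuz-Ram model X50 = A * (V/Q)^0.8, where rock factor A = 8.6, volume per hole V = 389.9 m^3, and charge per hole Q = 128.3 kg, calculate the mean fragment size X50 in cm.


Compute V/Q:
V/Q = 389.9 / 128.3 = 3.038971161
Raise to the power 0.8:
(V/Q)^0.8 = 3.038971161^0.8 = 2.433219359
Multiply by A:
X50 = 8.6 * 2.433219359
= 20.9257 cm

20.9257 cm


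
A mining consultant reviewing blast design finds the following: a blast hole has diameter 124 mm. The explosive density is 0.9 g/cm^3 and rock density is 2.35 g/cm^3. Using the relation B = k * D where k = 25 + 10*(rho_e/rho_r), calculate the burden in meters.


3.5749 m

First, compute k:
rho_e / rho_r = 0.9 / 2.35 = 0.3829787234
k = 25 + 10 * 0.3829787234 = 28.82978723
Then, compute burden:
B = k * D / 1000 = 28.82978723 * 124 / 1000
= 3574.893617 / 1000
= 3.5749 m


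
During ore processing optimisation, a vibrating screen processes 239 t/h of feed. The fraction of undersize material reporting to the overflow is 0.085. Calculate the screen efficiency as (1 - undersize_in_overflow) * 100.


Screen efficiency = (1 - fraction of undersize in overflow) * 100
= (1 - 0.085) * 100
= 0.915 * 100
= 91.5%

91.5%


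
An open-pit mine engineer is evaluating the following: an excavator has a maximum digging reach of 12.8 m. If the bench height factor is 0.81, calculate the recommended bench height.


10.368 m

Bench height = reach * factor
= 12.8 * 0.81
= 10.368 m


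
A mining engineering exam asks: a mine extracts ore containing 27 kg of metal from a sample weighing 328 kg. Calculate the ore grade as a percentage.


Ore grade = (metal mass / ore mass) * 100
= (27 / 328) * 100
= 0.08231707317 * 100
= 8.2317%

8.2317%


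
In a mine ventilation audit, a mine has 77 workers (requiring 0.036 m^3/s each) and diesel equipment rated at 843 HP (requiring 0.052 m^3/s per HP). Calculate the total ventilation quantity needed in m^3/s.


46.608 m^3/s

Airflow for workers:
Q_people = 77 * 0.036 = 2.772 m^3/s
Airflow for diesel equipment:
Q_diesel = 843 * 0.052 = 43.836 m^3/s
Total ventilation:
Q_total = 2.772 + 43.836
= 46.608 m^3/s


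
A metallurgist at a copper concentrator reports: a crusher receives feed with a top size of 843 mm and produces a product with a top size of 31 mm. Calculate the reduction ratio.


27.1935

Reduction ratio = feed size / product size
= 843 / 31
= 27.1935


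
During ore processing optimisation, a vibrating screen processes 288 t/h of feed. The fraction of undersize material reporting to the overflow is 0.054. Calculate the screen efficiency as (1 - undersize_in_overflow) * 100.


Screen efficiency = (1 - fraction of undersize in overflow) * 100
= (1 - 0.054) * 100
= 0.946 * 100
= 94.6%

94.6%


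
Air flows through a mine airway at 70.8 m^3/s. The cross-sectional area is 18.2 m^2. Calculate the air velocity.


Velocity = flow rate / cross-sectional area
= 70.8 / 18.2
= 3.8901 m/s

3.8901 m/s


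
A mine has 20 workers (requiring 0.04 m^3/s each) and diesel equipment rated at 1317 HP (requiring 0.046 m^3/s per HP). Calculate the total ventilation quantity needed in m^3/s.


Airflow for workers:
Q_people = 20 * 0.04 = 0.8 m^3/s
Airflow for diesel equipment:
Q_diesel = 1317 * 0.046 = 60.582 m^3/s
Total ventilation:
Q_total = 0.8 + 60.582
= 61.382 m^3/s

61.382 m^3/s


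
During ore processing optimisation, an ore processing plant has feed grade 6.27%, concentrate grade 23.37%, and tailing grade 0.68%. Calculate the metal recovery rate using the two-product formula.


91.8266%

Using the two-product formula:
R = 100 * c * (f - t) / (f * (c - t))
Numerator = 100 * 23.37 * (6.27 - 0.68)
= 100 * 23.37 * 5.59
= 13063.83
Denominator = 6.27 * (23.37 - 0.68)
= 6.27 * 22.69
= 142.2663
R = 13063.83 / 142.2663
= 91.8266%


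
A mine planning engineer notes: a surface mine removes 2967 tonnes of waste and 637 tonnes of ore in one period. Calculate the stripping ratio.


4.6578

Stripping ratio = waste tonnage / ore tonnage
= 2967 / 637
= 4.6578


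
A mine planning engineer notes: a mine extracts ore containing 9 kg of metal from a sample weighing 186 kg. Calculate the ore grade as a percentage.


Ore grade = (metal mass / ore mass) * 100
= (9 / 186) * 100
= 0.04838709677 * 100
= 4.8387%

4.8387%


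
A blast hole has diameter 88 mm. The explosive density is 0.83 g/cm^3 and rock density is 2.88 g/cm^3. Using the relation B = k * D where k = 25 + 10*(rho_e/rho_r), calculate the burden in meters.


First, compute k:
rho_e / rho_r = 0.83 / 2.88 = 0.2881944444
k = 25 + 10 * 0.2881944444 = 27.88194444
Then, compute burden:
B = k * D / 1000 = 27.88194444 * 88 / 1000
= 2453.611111 / 1000
= 2.4536 m

2.4536 m


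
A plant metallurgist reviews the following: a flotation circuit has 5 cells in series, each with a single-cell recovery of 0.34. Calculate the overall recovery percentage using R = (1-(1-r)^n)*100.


Complement of single-cell recovery:
1 - r = 1 - 0.34 = 0.66
Raise to power n:
(1 - r)^5 = 0.66^5 = 0.1252332576
Overall recovery:
R = (1 - 0.1252332576) * 100
= 87.4767%

87.4767%


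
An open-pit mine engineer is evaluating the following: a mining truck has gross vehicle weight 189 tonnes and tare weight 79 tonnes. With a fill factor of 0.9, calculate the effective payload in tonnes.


99.0 tonnes

Maximum payload = gross - tare
= 189 - 79 = 110 tonnes
Effective payload = max payload * fill factor
= 110 * 0.9
= 99.0 tonnes


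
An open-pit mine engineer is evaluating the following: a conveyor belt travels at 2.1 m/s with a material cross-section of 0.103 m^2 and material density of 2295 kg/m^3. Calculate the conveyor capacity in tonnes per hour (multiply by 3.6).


Volumetric flow = speed * area
= 2.1 * 0.103 = 0.2163 m^3/s
Mass flow = volumetric * density
= 0.2163 * 2295 = 496.4085 kg/s
Convert to t/h: multiply by 3.6
Capacity = 496.4085 * 3.6
= 1787.0706 t/h

1787.0706 t/h


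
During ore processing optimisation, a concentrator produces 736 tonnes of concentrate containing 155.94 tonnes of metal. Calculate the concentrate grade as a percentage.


Grade = (metal in concentrate / concentrate mass) * 100
= (155.94 / 736) * 100
= 0.211875 * 100
= 21.1875%

21.1875%


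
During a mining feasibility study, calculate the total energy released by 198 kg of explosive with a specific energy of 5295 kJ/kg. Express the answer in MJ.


Energy = mass * specific_energy / 1000
= 198 * 5295 / 1000
= 1048410 / 1000
= 1048.41 MJ

1048.41 MJ


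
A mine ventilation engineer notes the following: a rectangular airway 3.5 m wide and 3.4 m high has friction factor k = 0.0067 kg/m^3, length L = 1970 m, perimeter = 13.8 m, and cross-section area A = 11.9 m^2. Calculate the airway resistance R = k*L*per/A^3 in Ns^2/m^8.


0.1081 Ns^2/m^8

Compute the numerator:
k * L * per = 0.0067 * 1970 * 13.8
= 182.1462
Compute the denominator:
A^3 = 11.9^3 = 1685.159
Resistance:
R = 182.1462 / 1685.159
= 0.1081 Ns^2/m^8


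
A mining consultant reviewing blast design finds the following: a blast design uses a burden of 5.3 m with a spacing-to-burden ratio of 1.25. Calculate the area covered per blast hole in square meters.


First, find the spacing:
Spacing = burden * ratio = 5.3 * 1.25
= 6.625 m
Then, calculate the area:
Area = burden * spacing = 5.3 * 6.625
= 35.1125 m^2

35.1125 m^2


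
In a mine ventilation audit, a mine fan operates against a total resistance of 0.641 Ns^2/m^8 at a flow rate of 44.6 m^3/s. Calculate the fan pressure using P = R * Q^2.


Compute Q^2:
Q^2 = 44.6^2 = 1989.16
Compute pressure:
P = R * Q^2 = 0.641 * 1989.16
= 1275.0516 Pa

1275.0516 Pa


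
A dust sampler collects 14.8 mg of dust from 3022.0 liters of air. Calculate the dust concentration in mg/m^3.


Convert liters to m^3: 1 m^3 = 1000 L
Concentration = mass / volume * 1000
= 14.8 / 3022.0 * 1000
= 0.004897418928 * 1000
= 4.8974 mg/m^3

4.8974 mg/m^3


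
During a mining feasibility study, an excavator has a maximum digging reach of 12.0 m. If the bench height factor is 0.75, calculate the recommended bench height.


9.0 m

Bench height = reach * factor
= 12.0 * 0.75
= 9.0 m


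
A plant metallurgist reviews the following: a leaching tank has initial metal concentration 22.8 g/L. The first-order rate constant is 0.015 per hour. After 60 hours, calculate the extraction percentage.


59.343%

Compute the exponent:
-k * t = -0.015 * 60 = -0.9
Remaining concentration:
C = 22.8 * exp(-0.9)
= 22.8 * 0.4065696597
= 9.269788242 g/L
Extracted = 22.8 - 9.269788242 = 13.53021176 g/L
Extraction % = 13.53021176 / 22.8 * 100
= 59.343%


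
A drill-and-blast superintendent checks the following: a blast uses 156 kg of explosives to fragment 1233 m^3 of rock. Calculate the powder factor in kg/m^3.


0.1265 kg/m^3

Powder factor = explosive mass / rock volume
= 156 / 1233
= 0.1265 kg/m^3


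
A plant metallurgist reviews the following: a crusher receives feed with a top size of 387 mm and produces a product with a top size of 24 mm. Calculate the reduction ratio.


16.125

Reduction ratio = feed size / product size
= 387 / 24
= 16.125


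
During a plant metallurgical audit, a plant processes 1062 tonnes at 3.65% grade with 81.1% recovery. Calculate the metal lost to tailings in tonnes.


Total metal in feed:
= 1062 * 3.65 / 100 = 38.763 tonnes
Metal recovered:
= 38.763 * 81.1 / 100 = 31.436793 tonnes
Metal lost to tailings:
= 38.763 - 31.436793
= 7.3262 tonnes

7.3262 tonnes


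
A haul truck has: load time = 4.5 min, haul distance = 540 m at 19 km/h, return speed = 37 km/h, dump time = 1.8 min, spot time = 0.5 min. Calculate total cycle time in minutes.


Convert haul speed to m/min: 19 * 1000/60 = 316.6666667 m/min
Haul time = 540 / 316.6666667 = 1.705263158 min
Convert return speed to m/min: 37 * 1000/60 = 616.6666667 m/min
Return time = 540 / 616.6666667 = 0.8756756757 min
Total cycle time:
= 4.5 + 1.705263158 + 1.8 + 0.8756756757 + 0.5
= 9.3809 min

9.3809 min


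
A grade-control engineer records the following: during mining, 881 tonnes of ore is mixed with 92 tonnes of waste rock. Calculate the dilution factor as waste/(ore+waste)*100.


Total material = ore + waste
= 881 + 92 = 973 tonnes
Dilution = waste / total * 100
= 92 / 973 * 100
= 0.09455292909 * 100
= 9.4553%

9.4553%


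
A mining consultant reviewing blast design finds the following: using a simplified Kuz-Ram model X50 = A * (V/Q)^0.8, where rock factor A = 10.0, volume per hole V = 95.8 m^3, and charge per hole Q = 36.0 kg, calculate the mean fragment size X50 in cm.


Compute V/Q:
V/Q = 95.8 / 36.0 = 2.661111111
Raise to the power 0.8:
(V/Q)^0.8 = 2.661111111^0.8 = 2.188015563
Multiply by A:
X50 = 10.0 * 2.188015563
= 21.8802 cm

21.8802 cm


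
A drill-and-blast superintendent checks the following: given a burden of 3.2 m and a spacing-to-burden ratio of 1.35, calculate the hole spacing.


Spacing = burden * ratio
= 3.2 * 1.35
= 4.32 m

4.32 m


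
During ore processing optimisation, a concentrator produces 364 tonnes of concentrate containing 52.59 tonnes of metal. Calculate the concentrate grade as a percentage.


Grade = (metal in concentrate / concentrate mass) * 100
= (52.59 / 364) * 100
= 0.144478022 * 100
= 14.4478%

14.4478%


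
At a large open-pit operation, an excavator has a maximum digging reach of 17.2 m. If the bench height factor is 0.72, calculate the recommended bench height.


12.384 m

Bench height = reach * factor
= 17.2 * 0.72
= 12.384 m


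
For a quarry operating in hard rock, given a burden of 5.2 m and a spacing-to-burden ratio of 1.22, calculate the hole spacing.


Spacing = burden * ratio
= 5.2 * 1.22
= 6.344 m

6.344 m


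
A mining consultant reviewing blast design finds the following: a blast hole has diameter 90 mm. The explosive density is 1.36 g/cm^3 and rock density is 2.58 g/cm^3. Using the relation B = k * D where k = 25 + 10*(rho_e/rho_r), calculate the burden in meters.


2.7244 m

First, compute k:
rho_e / rho_r = 1.36 / 2.58 = 0.5271317829
k = 25 + 10 * 0.5271317829 = 30.27131783
Then, compute burden:
B = k * D / 1000 = 30.27131783 * 90 / 1000
= 2724.418605 / 1000
= 2.7244 m


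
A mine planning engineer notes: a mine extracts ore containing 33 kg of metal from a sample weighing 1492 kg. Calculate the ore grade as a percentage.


2.2118%

Ore grade = (metal mass / ore mass) * 100
= (33 / 1492) * 100
= 0.02211796247 * 100
= 2.2118%


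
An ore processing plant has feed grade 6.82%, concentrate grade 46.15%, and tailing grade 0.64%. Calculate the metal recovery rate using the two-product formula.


91.8902%

Using the two-product formula:
R = 100 * c * (f - t) / (f * (c - t))
Numerator = 100 * 46.15 * (6.82 - 0.64)
= 100 * 46.15 * 6.18
= 28520.7
Denominator = 6.82 * (46.15 - 0.64)
= 6.82 * 45.51
= 310.3782
R = 28520.7 / 310.3782
= 91.8902%


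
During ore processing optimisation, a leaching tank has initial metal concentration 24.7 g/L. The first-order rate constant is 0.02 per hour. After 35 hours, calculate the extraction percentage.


50.3415%

Compute the exponent:
-k * t = -0.02 * 35 = -0.7
Remaining concentration:
C = 24.7 * exp(-0.7)
= 24.7 * 0.4965853038
= 12.265657 g/L
Extracted = 24.7 - 12.265657 = 12.434343 g/L
Extraction % = 12.434343 / 24.7 * 100
= 50.3415%


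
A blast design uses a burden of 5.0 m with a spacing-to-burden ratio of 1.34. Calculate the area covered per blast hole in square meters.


First, find the spacing:
Spacing = burden * ratio = 5.0 * 1.34
= 6.7 m
Then, calculate the area:
Area = burden * spacing = 5.0 * 6.7
= 33.5 m^2

33.5 m^2


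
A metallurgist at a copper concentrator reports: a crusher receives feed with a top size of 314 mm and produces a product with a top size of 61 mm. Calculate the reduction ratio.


Reduction ratio = feed size / product size
= 314 / 61
= 5.1475

5.1475


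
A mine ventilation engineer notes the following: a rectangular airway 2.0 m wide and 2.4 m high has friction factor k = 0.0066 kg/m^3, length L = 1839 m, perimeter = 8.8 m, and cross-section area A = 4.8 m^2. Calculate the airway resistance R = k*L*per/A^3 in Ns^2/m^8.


Compute the numerator:
k * L * per = 0.0066 * 1839 * 8.8
= 106.80912
Compute the denominator:
A^3 = 4.8^3 = 110.592
Resistance:
R = 106.80912 / 110.592
= 0.9658 Ns^2/m^8

0.9658 Ns^2/m^8


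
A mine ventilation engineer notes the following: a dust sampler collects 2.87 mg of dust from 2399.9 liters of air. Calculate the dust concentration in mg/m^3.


1.1959 mg/m^3

Convert liters to m^3: 1 m^3 = 1000 L
Concentration = mass / volume * 1000
= 2.87 / 2399.9 * 1000
= 0.001195883162 * 1000
= 1.1959 mg/m^3


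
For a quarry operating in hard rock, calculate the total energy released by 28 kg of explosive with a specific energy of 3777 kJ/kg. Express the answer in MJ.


105.756 MJ

Energy = mass * specific_energy / 1000
= 28 * 3777 / 1000
= 105756 / 1000
= 105.756 MJ


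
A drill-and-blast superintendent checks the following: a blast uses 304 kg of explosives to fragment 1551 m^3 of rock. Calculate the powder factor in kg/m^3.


0.196 kg/m^3

Powder factor = explosive mass / rock volume
= 304 / 1551
= 0.196 kg/m^3


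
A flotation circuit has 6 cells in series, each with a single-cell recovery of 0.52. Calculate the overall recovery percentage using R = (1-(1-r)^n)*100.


98.7769%

Complement of single-cell recovery:
1 - r = 1 - 0.52 = 0.48
Raise to power n:
(1 - r)^6 = 0.48^6 = 0.01223059046
Overall recovery:
R = (1 - 0.01223059046) * 100
= 98.7769%


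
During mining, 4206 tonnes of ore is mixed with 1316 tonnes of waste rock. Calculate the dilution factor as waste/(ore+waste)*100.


23.8319%

Total material = ore + waste
= 4206 + 1316 = 5522 tonnes
Dilution = waste / total * 100
= 1316 / 5522 * 100
= 0.2383194495 * 100
= 23.8319%


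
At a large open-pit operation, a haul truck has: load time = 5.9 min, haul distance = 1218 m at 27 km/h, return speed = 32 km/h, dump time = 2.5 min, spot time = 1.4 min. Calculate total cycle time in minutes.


14.7904 min

Convert haul speed to m/min: 27 * 1000/60 = 450 m/min
Haul time = 1218 / 450 = 2.706666667 min
Convert return speed to m/min: 32 * 1000/60 = 533.3333333 m/min
Return time = 1218 / 533.3333333 = 2.28375 min
Total cycle time:
= 5.9 + 2.706666667 + 2.5 + 2.28375 + 1.4
= 14.7904 min


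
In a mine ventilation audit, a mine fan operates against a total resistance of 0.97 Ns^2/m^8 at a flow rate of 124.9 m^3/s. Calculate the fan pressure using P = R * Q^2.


15132.0097 Pa

Compute Q^2:
Q^2 = 124.9^2 = 15600.01
Compute pressure:
P = R * Q^2 = 0.97 * 15600.01
= 15132.0097 Pa


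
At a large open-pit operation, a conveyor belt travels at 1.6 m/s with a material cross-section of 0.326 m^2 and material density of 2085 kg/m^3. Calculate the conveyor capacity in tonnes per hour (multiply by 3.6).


Volumetric flow = speed * area
= 1.6 * 0.326 = 0.5216 m^3/s
Mass flow = volumetric * density
= 0.5216 * 2085 = 1087.536 kg/s
Convert to t/h: multiply by 3.6
Capacity = 1087.536 * 3.6
= 3915.1296 t/h

3915.1296 t/h


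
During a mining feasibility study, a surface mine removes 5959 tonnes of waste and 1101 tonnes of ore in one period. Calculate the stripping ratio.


5.4124

Stripping ratio = waste tonnage / ore tonnage
= 5959 / 1101
= 5.4124


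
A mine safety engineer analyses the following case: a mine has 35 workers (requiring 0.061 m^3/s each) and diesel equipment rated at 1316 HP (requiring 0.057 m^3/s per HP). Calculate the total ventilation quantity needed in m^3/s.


77.147 m^3/s

Airflow for workers:
Q_people = 35 * 0.061 = 2.135 m^3/s
Airflow for diesel equipment:
Q_diesel = 1316 * 0.057 = 75.012 m^3/s
Total ventilation:
Q_total = 2.135 + 75.012
= 77.147 m^3/s


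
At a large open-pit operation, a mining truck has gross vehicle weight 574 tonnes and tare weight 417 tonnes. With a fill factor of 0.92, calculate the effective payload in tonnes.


144.44 tonnes

Maximum payload = gross - tare
= 574 - 417 = 157 tonnes
Effective payload = max payload * fill factor
= 157 * 0.92
= 144.44 tonnes


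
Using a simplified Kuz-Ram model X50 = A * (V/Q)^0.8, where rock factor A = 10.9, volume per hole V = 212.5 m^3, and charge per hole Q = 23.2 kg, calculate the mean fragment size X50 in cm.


64.1096 cm

Compute V/Q:
V/Q = 212.5 / 23.2 = 9.159482759
Raise to the power 0.8:
(V/Q)^0.8 = 9.159482759^0.8 = 5.881617257
Multiply by A:
X50 = 10.9 * 5.881617257
= 64.1096 cm


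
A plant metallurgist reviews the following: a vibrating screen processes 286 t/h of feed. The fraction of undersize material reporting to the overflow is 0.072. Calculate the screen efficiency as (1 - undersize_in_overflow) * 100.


Screen efficiency = (1 - fraction of undersize in overflow) * 100
= (1 - 0.072) * 100
= 0.928 * 100
= 92.8%

92.8%


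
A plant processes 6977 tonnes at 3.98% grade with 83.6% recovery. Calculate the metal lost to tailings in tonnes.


45.5403 tonnes

Total metal in feed:
= 6977 * 3.98 / 100 = 277.6846 tonnes
Metal recovered:
= 277.6846 * 83.6 / 100 = 232.1443256 tonnes
Metal lost to tailings:
= 277.6846 - 232.1443256
= 45.5403 tonnes


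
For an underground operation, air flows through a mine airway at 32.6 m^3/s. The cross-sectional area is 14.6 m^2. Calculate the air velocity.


Velocity = flow rate / cross-sectional area
= 32.6 / 14.6
= 2.2329 m/s

2.2329 m/s


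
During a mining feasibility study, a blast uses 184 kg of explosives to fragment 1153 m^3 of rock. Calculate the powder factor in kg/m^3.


Powder factor = explosive mass / rock volume
= 184 / 1153
= 0.1596 kg/m^3

0.1596 kg/m^3
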